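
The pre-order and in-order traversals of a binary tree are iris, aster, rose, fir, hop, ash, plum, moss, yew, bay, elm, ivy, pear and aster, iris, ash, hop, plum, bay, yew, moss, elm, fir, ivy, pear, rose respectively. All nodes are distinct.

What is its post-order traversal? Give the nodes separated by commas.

The first element of pre-order is the root; it splits in-order into left and right subtrees.
Root iris: left subtree has 1 node {aster}, right has 11 {ash, hop, plum, bay, yew, moss, elm, fir, ivy, pear, rose}.
  Root rose: left subtree has 10 nodes {ash, hop, plum, bay, yew, moss, elm, fir, ivy, pear}, right has 0 { }.
    Root fir: left subtree has 7 nodes {ash, hop, plum, bay, yew, moss, elm}, right has 2 {ivy, pear}.
      Root hop: left subtree has 1 node {ash}, right has 5 {plum, bay, yew, moss, elm}.
        Root plum: left subtree has 0 nodes { }, right has 4 {bay, yew, moss, elm}.
          Root moss: left subtree has 2 nodes {bay, yew}, right has 1 {elm}.
            Root yew: left subtree has 1 node {bay}, right has 0 { }.
      Root ivy: left subtree has 0 nodes { }, right has 1 {pear}.

aster, ash, bay, yew, elm, moss, plum, hop, pear, ivy, fir, rose, iris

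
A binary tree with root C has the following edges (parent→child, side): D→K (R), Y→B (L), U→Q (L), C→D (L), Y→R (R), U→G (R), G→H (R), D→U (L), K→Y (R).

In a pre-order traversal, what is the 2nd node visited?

D

Pre-order visits the node, then its left subtree, then its right subtree.
Visit C.
At C: go left to D.
  Visit D.
  At D: go left to U.
    Visit U.
    At U: go left to Q.
      Q is a leaf — visit Q.
    At U: go right to G.
      Visit G.
      At G: no left child.
      At G: go right to H.
        H is a leaf — visit H.
  At D: go right to K.
    Visit K.
    At K: no left child.
    At K: go right to Y.
      Visit Y.
      At Y: go left to B.
        B is a leaf — visit B.
      At Y: go right to R.
        R is a leaf — visit R.
At C: no right child.
Full pre-order sequence: C, D, U, Q, G, H, K, Y, B, R.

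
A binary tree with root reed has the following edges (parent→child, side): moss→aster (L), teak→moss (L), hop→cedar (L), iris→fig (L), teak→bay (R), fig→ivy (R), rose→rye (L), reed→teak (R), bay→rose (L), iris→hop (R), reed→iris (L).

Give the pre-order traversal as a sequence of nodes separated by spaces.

reed iris fig ivy hop cedar teak moss aster bay rose rye

Pre-order visits the node, then its left subtree, then its right subtree.
Visit reed.
At reed: go left to iris.
  Visit iris.
  At iris: go left to fig.
    Visit fig.
    At fig: no left child.
    At fig: go right to ivy.
      ivy is a leaf — visit ivy.
  At iris: go right to hop.
    Visit hop.
    At hop: go left to cedar.
      cedar is a leaf — visit cedar.
    At hop: no right child.
At reed: go right to teak.
  Visit teak.
  At teak: go left to moss.
    Visit moss.
    At moss: go left to aster.
      aster is a leaf — visit aster.
    At moss: no right child.
  At teak: go right to bay.
    Visit bay.
    At bay: go left to rose.
      Visit rose.
      At rose: go left to rye.
        rye is a leaf — visit rye.
      At rose: no right child.
    At bay: no right child.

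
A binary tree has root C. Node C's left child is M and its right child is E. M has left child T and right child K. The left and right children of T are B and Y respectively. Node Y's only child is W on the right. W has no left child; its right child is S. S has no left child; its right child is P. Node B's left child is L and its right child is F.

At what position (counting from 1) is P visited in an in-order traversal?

In-order visits the left subtree, then the node, then the right subtree.
At C: go left to M.
  At M: go left to T.
    At T: go left to B.
      At B: go left to L.
        L is a leaf — visit L.
      Visit B.
      At B: go right to F.
        F is a leaf — visit F.
    Visit T.
    At T: go right to Y.
      At Y: no left child.
      Visit Y.
      At Y: go right to W.
        At W: no left child.
        Visit W.
        At W: go right to S.
          At S: no left child.
          Visit S.
          At S: go right to P.
            P is a leaf — visit P.
  Visit M.
  At M: go right to K.
    K is a leaf — visit K.
Visit C.
At C: go right to E.
  E is a leaf — visit E.
Full in-order sequence: L, B, F, T, Y, W, S, P, M, K, C, E.

8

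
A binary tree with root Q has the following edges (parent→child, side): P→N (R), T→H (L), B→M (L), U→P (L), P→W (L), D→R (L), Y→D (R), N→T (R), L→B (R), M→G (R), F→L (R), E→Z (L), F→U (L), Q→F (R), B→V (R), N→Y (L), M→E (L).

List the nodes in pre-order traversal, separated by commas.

Pre-order visits the node, then its left subtree, then its right subtree.
Visit Q.
At Q: no left child.
At Q: go right to F.
  Visit F.
  At F: go left to U.
    Visit U.
    At U: go left to P.
      Visit P.
      At P: go left to W.
        W is a leaf — visit W.
      At P: go right to N.
        Visit N.
        At N: go left to Y.
          Visit Y.
          At Y: no left child.
          At Y: go right to D.
            Visit D.
            At D: go left to R.
              R is a leaf — visit R.
            At D: no right child.
        At N: go right to T.
          Visit T.
          At T: go left to H.
            H is a leaf — visit H.
          At T: no right child.
    At U: no right child.
  At F: go right to L.
    Visit L.
    At L: no left child.
    At L: go right to B.
      Visit B.
      At B: go left to M.
        Visit M.
        At M: go left to E.
          Visit E.
          At E: go left to Z.
            Z is a leaf — visit Z.
          At E: no right child.
        At M: go right to G.
          G is a leaf — visit G.
      At B: go right to V.
        V is a leaf — visit V.

Q, F, U, P, W, N, Y, D, R, T, H, L, B, M, E, Z, G, V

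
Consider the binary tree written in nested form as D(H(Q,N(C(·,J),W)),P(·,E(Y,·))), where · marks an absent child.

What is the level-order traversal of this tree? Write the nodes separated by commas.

D, H, P, Q, N, E, C, W, Y, J

Level-order visits nodes level by level from the root, left to right within each level.
Level 0: D
Level 1: H, P
Level 2: Q, N, E
Level 3: C, W, Y
Level 4: J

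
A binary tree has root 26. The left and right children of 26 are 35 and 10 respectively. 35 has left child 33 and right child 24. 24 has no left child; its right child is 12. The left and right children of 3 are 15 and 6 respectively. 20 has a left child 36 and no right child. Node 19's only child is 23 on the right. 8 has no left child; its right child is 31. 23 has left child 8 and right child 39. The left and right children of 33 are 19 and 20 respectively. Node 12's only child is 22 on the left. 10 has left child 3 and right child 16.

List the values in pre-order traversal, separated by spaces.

Pre-order visits the node, then its left subtree, then its right subtree.
Visit 26.
At 26: go left to 35.
  Visit 35.
  At 35: go left to 33.
    Visit 33.
    At 33: go left to 19.
      Visit 19.
      At 19: no left child.
      At 19: go right to 23.
        Visit 23.
        At 23: go left to 8.
          Visit 8.
          At 8: no left child.
          At 8: go right to 31.
            31 is a leaf — visit 31.
        At 23: go right to 39.
          39 is a leaf — visit 39.
    At 33: go right to 20.
      Visit 20.
      At 20: go left to 36.
        36 is a leaf — visit 36.
      At 20: no right child.
  At 35: go right to 24.
    Visit 24.
    At 24: no left child.
    At 24: go right to 12.
      Visit 12.
      At 12: go left to 22.
        22 is a leaf — visit 22.
      At 12: no right child.
At 26: go right to 10.
  Visit 10.
  At 10: go left to 3.
    Visit 3.
    At 3: go left to 15.
      15 is a leaf — visit 15.
    At 3: go right to 6.
      6 is a leaf — visit 6.
  At 10: go right to 16.
    16 is a leaf — visit 16.

26 35 33 19 23 8 31 39 20 36 24 12 22 10 3 15 6 16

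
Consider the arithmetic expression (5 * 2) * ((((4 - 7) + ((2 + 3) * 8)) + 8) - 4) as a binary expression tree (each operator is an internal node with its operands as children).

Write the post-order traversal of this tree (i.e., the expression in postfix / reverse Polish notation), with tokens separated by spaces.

5 2 * 4 7 - 2 3 + 8 * + 8 + 4 - *

Post-order on an expression tree gives postfix notation: for each operator, emit left operand, right operand, then the operator.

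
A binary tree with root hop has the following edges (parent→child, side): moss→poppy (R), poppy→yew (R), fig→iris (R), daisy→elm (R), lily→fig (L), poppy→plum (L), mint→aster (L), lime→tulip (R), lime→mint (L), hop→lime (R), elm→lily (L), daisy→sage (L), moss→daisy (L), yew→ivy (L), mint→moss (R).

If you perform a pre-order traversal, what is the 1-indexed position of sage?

7

Pre-order visits the node, then its left subtree, then its right subtree.
Visit hop.
At hop: no left child.
At hop: go right to lime.
  Visit lime.
  At lime: go left to mint.
    Visit mint.
    At mint: go left to aster.
      aster is a leaf — visit aster.
    At mint: go right to moss.
      Visit moss.
      At moss: go left to daisy.
        Visit daisy.
        At daisy: go left to sage.
          sage is a leaf — visit sage.
        At daisy: go right to elm.
          Visit elm.
          At elm: go left to lily.
            Visit lily.
            At lily: go left to fig.
              Visit fig.
              At fig: no left child.
              At fig: go right to iris.
                iris is a leaf — visit iris.
            At lily: no right child.
          At elm: no right child.
      At moss: go right to poppy.
        Visit poppy.
        At poppy: go left to plum.
          plum is a leaf — visit plum.
        At poppy: go right to yew.
          Visit yew.
          At yew: go left to ivy.
            ivy is a leaf — visit ivy.
          At yew: no right child.
  At lime: go right to tulip.
    tulip is a leaf — visit tulip.
Full pre-order sequence: hop, lime, mint, aster, moss, daisy, sage, elm, lily, fig, iris, poppy, plum, yew, ivy, tulip.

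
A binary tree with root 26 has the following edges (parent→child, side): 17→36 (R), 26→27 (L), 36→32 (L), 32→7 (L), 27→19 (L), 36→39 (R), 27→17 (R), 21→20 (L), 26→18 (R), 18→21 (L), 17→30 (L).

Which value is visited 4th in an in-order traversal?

In-order visits the left subtree, then the node, then the right subtree.
At 26: go left to 27.
  At 27: go left to 19.
    19 is a leaf — visit 19.
  Visit 27.
  At 27: go right to 17.
    At 17: go left to 30.
      30 is a leaf — visit 30.
    Visit 17.
    At 17: go right to 36.
      At 36: go left to 32.
        At 32: go left to 7.
          7 is a leaf — visit 7.
        Visit 32.
        At 32: no right child.
      Visit 36.
      At 36: go right to 39.
        39 is a leaf — visit 39.
Visit 26.
At 26: go right to 18.
  At 18: go left to 21.
    At 21: go left to 20.
      20 is a leaf — visit 20.
    Visit 21.
    At 21: no right child.
  Visit 18.
  At 18: no right child.
Full in-order sequence: 19, 27, 30, 17, 7, 32, 36, 39, 26, 20, 21, 18.

17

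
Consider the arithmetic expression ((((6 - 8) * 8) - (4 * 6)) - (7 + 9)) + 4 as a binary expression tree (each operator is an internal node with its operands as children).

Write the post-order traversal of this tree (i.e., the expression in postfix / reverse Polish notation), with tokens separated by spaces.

Post-order on an expression tree gives postfix notation: for each operator, emit left operand, right operand, then the operator.

6 8 - 8 * 4 6 * - 7 9 + - 4 +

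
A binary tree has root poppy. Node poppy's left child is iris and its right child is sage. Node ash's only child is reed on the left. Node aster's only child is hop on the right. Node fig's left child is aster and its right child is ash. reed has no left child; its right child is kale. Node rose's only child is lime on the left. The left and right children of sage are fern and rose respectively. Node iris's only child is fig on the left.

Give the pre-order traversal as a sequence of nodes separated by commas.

Pre-order visits the node, then its left subtree, then its right subtree.
Visit poppy.
At poppy: go left to iris.
  Visit iris.
  At iris: go left to fig.
    Visit fig.
    At fig: go left to aster.
      Visit aster.
      At aster: no left child.
      At aster: go right to hop.
        hop is a leaf — visit hop.
    At fig: go right to ash.
      Visit ash.
      At ash: go left to reed.
        Visit reed.
        At reed: no left child.
        At reed: go right to kale.
          kale is a leaf — visit kale.
      At ash: no right child.
  At iris: no right child.
At poppy: go right to sage.
  Visit sage.
  At sage: go left to fern.
    fern is a leaf — visit fern.
  At sage: go right to rose.
    Visit rose.
    At rose: go left to lime.
      lime is a leaf — visit lime.
    At rose: no right child.

poppy, iris, fig, aster, hop, ash, reed, kale, sage, fern, rose, lime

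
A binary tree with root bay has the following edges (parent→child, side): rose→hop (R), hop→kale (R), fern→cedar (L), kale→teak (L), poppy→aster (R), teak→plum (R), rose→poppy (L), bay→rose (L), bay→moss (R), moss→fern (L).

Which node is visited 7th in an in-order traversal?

In-order visits the left subtree, then the node, then the right subtree.
At bay: go left to rose.
  At rose: go left to poppy.
    At poppy: no left child.
    Visit poppy.
    At poppy: go right to aster.
      aster is a leaf — visit aster.
  Visit rose.
  At rose: go right to hop.
    At hop: no left child.
    Visit hop.
    At hop: go right to kale.
      At kale: go left to teak.
        At teak: no left child.
        Visit teak.
        At teak: go right to plum.
          plum is a leaf — visit plum.
      Visit kale.
      At kale: no right child.
Visit bay.
At bay: go right to moss.
  At moss: go left to fern.
    At fern: go left to cedar.
      cedar is a leaf — visit cedar.
    Visit fern.
    At fern: no right child.
  Visit moss.
  At moss: no right child.
Full in-order sequence: poppy, aster, rose, hop, teak, plum, kale, bay, cedar, fern, moss.

kale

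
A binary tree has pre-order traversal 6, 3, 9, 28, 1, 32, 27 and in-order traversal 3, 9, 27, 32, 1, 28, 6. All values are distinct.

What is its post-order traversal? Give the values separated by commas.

The first element of pre-order is the root; it splits in-order into left and right subtrees.
Root 6: left subtree has 6 nodes {3, 9, 27, 32, 1, 28}, right has 0 { }.
  Root 3: left subtree has 0 nodes { }, right has 5 {9, 27, 32, 1, 28}.
    Root 9: left subtree has 0 nodes { }, right has 4 {27, 32, 1, 28}.
      Root 28: left subtree has 3 nodes {27, 32, 1}, right has 0 { }.
        Root 1: left subtree has 2 nodes {27, 32}, right has 0 { }.
          Root 32: left subtree has 1 node {27}, right has 0 { }.

27, 32, 1, 28, 9, 3, 6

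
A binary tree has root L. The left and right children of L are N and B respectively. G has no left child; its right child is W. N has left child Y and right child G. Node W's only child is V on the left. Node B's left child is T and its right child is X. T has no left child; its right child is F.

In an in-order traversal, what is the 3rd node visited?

G

In-order visits the left subtree, then the node, then the right subtree.
At L: go left to N.
  At N: go left to Y.
    Y is a leaf — visit Y.
  Visit N.
  At N: go right to G.
    At G: no left child.
    Visit G.
    At G: go right to W.
      At W: go left to V.
        V is a leaf — visit V.
      Visit W.
      At W: no right child.
Visit L.
At L: go right to B.
  At B: go left to T.
    At T: no left child.
    Visit T.
    At T: go right to F.
      F is a leaf — visit F.
  Visit B.
  At B: go right to X.
    X is a leaf — visit X.
Full in-order sequence: Y, N, G, V, W, L, T, F, B, X.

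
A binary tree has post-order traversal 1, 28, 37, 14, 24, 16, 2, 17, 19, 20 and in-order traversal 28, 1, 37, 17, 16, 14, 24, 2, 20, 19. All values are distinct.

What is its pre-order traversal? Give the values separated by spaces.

20 17 37 28 1 2 16 24 14 19

The last element of post-order is the root; it splits in-order into left and right subtrees.
Root 20: left subtree has 8 nodes {28, 1, 37, 17, 16, 14, 24, 2}, right has 1 {19}.
  Root 17: left subtree has 3 nodes {28, 1, 37}, right has 4 {16, 14, 24, 2}.
    Root 37: left subtree has 2 nodes {28, 1}, right has 0 { }.
      Root 28: left subtree has 0 nodes { }, right has 1 {1}.
    Root 2: left subtree has 3 nodes {16, 14, 24}, right has 0 { }.
      Root 16: left subtree has 0 nodes { }, right has 2 {14, 24}.
        Root 24: left subtree has 1 node {14}, right has 0 { }.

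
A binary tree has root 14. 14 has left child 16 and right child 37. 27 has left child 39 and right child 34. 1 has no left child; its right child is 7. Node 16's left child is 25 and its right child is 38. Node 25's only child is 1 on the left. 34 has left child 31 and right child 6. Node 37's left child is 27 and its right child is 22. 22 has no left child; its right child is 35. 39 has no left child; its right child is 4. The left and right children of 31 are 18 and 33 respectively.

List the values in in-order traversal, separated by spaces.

In-order visits the left subtree, then the node, then the right subtree.
At 14: go left to 16.
  At 16: go left to 25.
    At 25: go left to 1.
      At 1: no left child.
      Visit 1.
      At 1: go right to 7.
        7 is a leaf — visit 7.
    Visit 25.
    At 25: no right child.
  Visit 16.
  At 16: go right to 38.
    38 is a leaf — visit 38.
Visit 14.
At 14: go right to 37.
  At 37: go left to 27.
    At 27: go left to 39.
      At 39: no left child.
      Visit 39.
      At 39: go right to 4.
        4 is a leaf — visit 4.
    Visit 27.
    At 27: go right to 34.
      At 34: go left to 31.
        At 31: go left to 18.
          18 is a leaf — visit 18.
        Visit 31.
        At 31: go right to 33.
          33 is a leaf — visit 33.
      Visit 34.
      At 34: go right to 6.
        6 is a leaf — visit 6.
  Visit 37.
  At 37: go right to 22.
    At 22: no left child.
    Visit 22.
    At 22: go right to 35.
      35 is a leaf — visit 35.

1 7 25 16 38 14 39 4 27 18 31 33 34 6 37 22 35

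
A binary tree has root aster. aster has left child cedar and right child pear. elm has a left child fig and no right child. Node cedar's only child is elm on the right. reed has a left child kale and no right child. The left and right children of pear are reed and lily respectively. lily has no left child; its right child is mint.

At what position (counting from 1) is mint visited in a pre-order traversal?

Pre-order visits the node, then its left subtree, then its right subtree.
Visit aster.
At aster: go left to cedar.
  Visit cedar.
  At cedar: no left child.
  At cedar: go right to elm.
    Visit elm.
    At elm: go left to fig.
      fig is a leaf — visit fig.
    At elm: no right child.
At aster: go right to pear.
  Visit pear.
  At pear: go left to reed.
    Visit reed.
    At reed: go left to kale.
      kale is a leaf — visit kale.
    At reed: no right child.
  At pear: go right to lily.
    Visit lily.
    At lily: no left child.
    At lily: go right to mint.
      mint is a leaf — visit mint.
Full pre-order sequence: aster, cedar, elm, fig, pear, reed, kale, lily, mint.

9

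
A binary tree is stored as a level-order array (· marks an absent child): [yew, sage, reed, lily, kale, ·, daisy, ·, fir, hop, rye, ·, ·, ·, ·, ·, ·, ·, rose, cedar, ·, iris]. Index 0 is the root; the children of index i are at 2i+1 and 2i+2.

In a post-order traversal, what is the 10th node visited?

daisy

Post-order visits the left subtree, then the right subtree, then the node.
At yew: go left to sage.
  At sage: go left to lily.
    At lily: no left child.
    At lily: go right to fir.
      At fir: no left child.
      At fir: go right to rose.
        rose is a leaf — visit rose.
      Visit fir.
    Visit lily.
  At sage: go right to kale.
    At kale: go left to hop.
      At hop: go left to cedar.
        cedar is a leaf — visit cedar.
      At hop: no right child.
      Visit hop.
    At kale: go right to rye.
      At rye: go left to iris.
        iris is a leaf — visit iris.
      At rye: no right child.
      Visit rye.
    Visit kale.
  Visit sage.
At yew: go right to reed.
  At reed: no left child.
  At reed: go right to daisy.
    daisy is a leaf — visit daisy.
  Visit reed.
Visit yew.
Full post-order sequence: rose, fir, lily, cedar, hop, iris, rye, kale, sage, daisy, reed, yew.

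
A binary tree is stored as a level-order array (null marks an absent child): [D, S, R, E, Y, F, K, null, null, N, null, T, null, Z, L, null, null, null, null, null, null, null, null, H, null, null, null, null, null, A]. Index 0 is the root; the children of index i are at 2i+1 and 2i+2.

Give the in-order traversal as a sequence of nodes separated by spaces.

In-order visits the left subtree, then the node, then the right subtree.
At D: go left to S.
  At S: go left to E.
    E is a leaf — visit E.
  Visit S.
  At S: go right to Y.
    At Y: go left to N.
      N is a leaf — visit N.
    Visit Y.
    At Y: no right child.
Visit D.
At D: go right to R.
  At R: go left to F.
    At F: go left to T.
      At T: go left to H.
        H is a leaf — visit H.
      Visit T.
      At T: no right child.
    Visit F.
    At F: no right child.
  Visit R.
  At R: go right to K.
    At K: go left to Z.
      Z is a leaf — visit Z.
    Visit K.
    At K: go right to L.
      At L: go left to A.
        A is a leaf — visit A.
      Visit L.
      At L: no right child.

E S N Y D H T F R Z K A L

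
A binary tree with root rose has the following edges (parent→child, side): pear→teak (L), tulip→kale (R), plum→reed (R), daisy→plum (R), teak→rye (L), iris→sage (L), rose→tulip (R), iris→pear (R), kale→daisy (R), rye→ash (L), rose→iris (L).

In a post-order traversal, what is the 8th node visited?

plum

Post-order visits the left subtree, then the right subtree, then the node.
At rose: go left to iris.
  At iris: go left to sage.
    sage is a leaf — visit sage.
  At iris: go right to pear.
    At pear: go left to teak.
      At teak: go left to rye.
        At rye: go left to ash.
          ash is a leaf — visit ash.
        At rye: no right child.
        Visit rye.
      At teak: no right child.
      Visit teak.
    At pear: no right child.
    Visit pear.
  Visit iris.
At rose: go right to tulip.
  At tulip: no left child.
  At tulip: go right to kale.
    At kale: no left child.
    At kale: go right to daisy.
      At daisy: no left child.
      At daisy: go right to plum.
        At plum: no left child.
        At plum: go right to reed.
          reed is a leaf — visit reed.
        Visit plum.
      Visit daisy.
    Visit kale.
  Visit tulip.
Visit rose.
Full post-order sequence: sage, ash, rye, teak, pear, iris, reed, plum, daisy, kale, tulip, rose.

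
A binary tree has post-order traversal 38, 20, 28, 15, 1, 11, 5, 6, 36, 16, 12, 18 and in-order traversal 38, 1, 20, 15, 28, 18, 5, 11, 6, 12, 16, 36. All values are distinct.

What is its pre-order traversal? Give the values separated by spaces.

The last element of post-order is the root; it splits in-order into left and right subtrees.
Root 18: left subtree has 5 nodes {38, 1, 20, 15, 28}, right has 6 {5, 11, 6, 12, 16, 36}.
  Root 1: left subtree has 1 node {38}, right has 3 {20, 15, 28}.
    Root 15: left subtree has 1 node {20}, right has 1 {28}.
  Root 12: left subtree has 3 nodes {5, 11, 6}, right has 2 {16, 36}.
    Root 6: left subtree has 2 nodes {5, 11}, right has 0 { }.
      Root 5: left subtree has 0 nodes { }, right has 1 {11}.
    Root 16: left subtree has 0 nodes { }, right has 1 {36}.

18 1 38 15 20 28 12 6 5 11 16 36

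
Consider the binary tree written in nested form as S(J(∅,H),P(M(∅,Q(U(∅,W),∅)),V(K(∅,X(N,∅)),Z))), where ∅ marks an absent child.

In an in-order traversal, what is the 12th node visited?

In-order visits the left subtree, then the node, then the right subtree.
At S: go left to J.
  At J: no left child.
  Visit J.
  At J: go right to H.
    H is a leaf — visit H.
Visit S.
At S: go right to P.
  At P: go left to M.
    At M: no left child.
    Visit M.
    At M: go right to Q.
      At Q: go left to U.
        At U: no left child.
        Visit U.
        At U: go right to W.
          W is a leaf — visit W.
      Visit Q.
      At Q: no right child.
  Visit P.
  At P: go right to V.
    At V: go left to K.
      At K: no left child.
      Visit K.
      At K: go right to X.
        At X: go left to N.
          N is a leaf — visit N.
        Visit X.
        At X: no right child.
    Visit V.
    At V: go right to Z.
      Z is a leaf — visit Z.
Full in-order sequence: J, H, S, M, U, W, Q, P, K, N, X, V, Z.

V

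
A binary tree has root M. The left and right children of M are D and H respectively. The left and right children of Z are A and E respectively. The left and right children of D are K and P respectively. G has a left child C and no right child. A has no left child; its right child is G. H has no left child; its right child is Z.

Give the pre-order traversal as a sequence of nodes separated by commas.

M, D, K, P, H, Z, A, G, C, E

Pre-order visits the node, then its left subtree, then its right subtree.
Visit M.
At M: go left to D.
  Visit D.
  At D: go left to K.
    K is a leaf — visit K.
  At D: go right to P.
    P is a leaf — visit P.
At M: go right to H.
  Visit H.
  At H: no left child.
  At H: go right to Z.
    Visit Z.
    At Z: go left to A.
      Visit A.
      At A: no left child.
      At A: go right to G.
        Visit G.
        At G: go left to C.
          C is a leaf — visit C.
        At G: no right child.
    At Z: go right to E.
      E is a leaf — visit E.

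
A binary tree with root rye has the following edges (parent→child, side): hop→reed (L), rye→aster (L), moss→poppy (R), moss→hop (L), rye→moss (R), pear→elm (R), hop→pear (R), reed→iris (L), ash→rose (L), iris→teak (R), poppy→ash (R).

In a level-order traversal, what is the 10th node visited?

elm

Level-order visits nodes level by level from the root, left to right within each level.
Level 0: rye
Level 1: aster, moss
Level 2: hop, poppy
Level 3: reed, pear, ash
Level 4: iris, elm, rose
Level 5: teak
Full level-order sequence: rye, aster, moss, hop, poppy, reed, pear, ash, iris, elm, rose, teak.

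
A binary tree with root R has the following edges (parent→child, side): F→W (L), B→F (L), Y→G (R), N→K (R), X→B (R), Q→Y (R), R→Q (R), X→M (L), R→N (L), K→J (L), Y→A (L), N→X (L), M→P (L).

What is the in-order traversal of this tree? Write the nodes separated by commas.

In-order visits the left subtree, then the node, then the right subtree.
At R: go left to N.
  At N: go left to X.
    At X: go left to M.
      At M: go left to P.
        P is a leaf — visit P.
      Visit M.
      At M: no right child.
    Visit X.
    At X: go right to B.
      At B: go left to F.
        At F: go left to W.
          W is a leaf — visit W.
        Visit F.
        At F: no right child.
      Visit B.
      At B: no right child.
  Visit N.
  At N: go right to K.
    At K: go left to J.
      J is a leaf — visit J.
    Visit K.
    At K: no right child.
Visit R.
At R: go right to Q.
  At Q: no left child.
  Visit Q.
  At Q: go right to Y.
    At Y: go left to A.
      A is a leaf — visit A.
    Visit Y.
    At Y: go right to G.
      G is a leaf — visit G.

P, M, X, W, F, B, N, J, K, R, Q, A, Y, G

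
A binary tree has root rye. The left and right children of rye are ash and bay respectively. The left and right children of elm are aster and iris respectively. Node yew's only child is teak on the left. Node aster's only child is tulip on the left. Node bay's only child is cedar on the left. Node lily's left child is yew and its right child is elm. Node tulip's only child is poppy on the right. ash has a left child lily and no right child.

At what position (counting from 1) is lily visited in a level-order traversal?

4

Level-order visits nodes level by level from the root, left to right within each level.
Level 0: rye
Level 1: ash, bay
Level 2: lily, cedar
Level 3: yew, elm
Level 4: teak, aster, iris
Level 5: tulip
Level 6: poppy
Full level-order sequence: rye, ash, bay, lily, cedar, yew, elm, teak, aster, iris, tulip, poppy.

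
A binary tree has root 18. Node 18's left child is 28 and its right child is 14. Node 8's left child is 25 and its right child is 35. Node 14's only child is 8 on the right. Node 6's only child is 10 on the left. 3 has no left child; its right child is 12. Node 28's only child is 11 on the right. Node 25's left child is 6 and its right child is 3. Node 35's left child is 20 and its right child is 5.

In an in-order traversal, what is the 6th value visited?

6

In-order visits the left subtree, then the node, then the right subtree.
At 18: go left to 28.
  At 28: no left child.
  Visit 28.
  At 28: go right to 11.
    11 is a leaf — visit 11.
Visit 18.
At 18: go right to 14.
  At 14: no left child.
  Visit 14.
  At 14: go right to 8.
    At 8: go left to 25.
      At 25: go left to 6.
        At 6: go left to 10.
          10 is a leaf — visit 10.
        Visit 6.
        At 6: no right child.
      Visit 25.
      At 25: go right to 3.
        At 3: no left child.
        Visit 3.
        At 3: go right to 12.
          12 is a leaf — visit 12.
    Visit 8.
    At 8: go right to 35.
      At 35: go left to 20.
        20 is a leaf — visit 20.
      Visit 35.
      At 35: go right to 5.
        5 is a leaf — visit 5.
Full in-order sequence: 28, 11, 18, 14, 10, 6, 25, 3, 12, 8, 20, 35, 5.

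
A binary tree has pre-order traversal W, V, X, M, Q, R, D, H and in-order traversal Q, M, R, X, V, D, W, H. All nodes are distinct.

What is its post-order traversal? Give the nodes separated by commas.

Q, R, M, X, D, V, H, W

The first element of pre-order is the root; it splits in-order into left and right subtrees.
Root W: left subtree has 6 nodes {Q, M, R, X, V, D}, right has 1 {H}.
  Root V: left subtree has 4 nodes {Q, M, R, X}, right has 1 {D}.
    Root X: left subtree has 3 nodes {Q, M, R}, right has 0 { }.
      Root M: left subtree has 1 node {Q}, right has 1 {R}.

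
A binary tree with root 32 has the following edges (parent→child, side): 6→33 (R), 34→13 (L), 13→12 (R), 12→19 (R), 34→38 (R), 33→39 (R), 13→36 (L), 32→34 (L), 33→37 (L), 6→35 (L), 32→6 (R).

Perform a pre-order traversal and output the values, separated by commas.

32, 34, 13, 36, 12, 19, 38, 6, 35, 33, 37, 39

Pre-order visits the node, then its left subtree, then its right subtree.
Visit 32.
At 32: go left to 34.
  Visit 34.
  At 34: go left to 13.
    Visit 13.
    At 13: go left to 36.
      36 is a leaf — visit 36.
    At 13: go right to 12.
      Visit 12.
      At 12: no left child.
      At 12: go right to 19.
        19 is a leaf — visit 19.
  At 34: go right to 38.
    38 is a leaf — visit 38.
At 32: go right to 6.
  Visit 6.
  At 6: go left to 35.
    35 is a leaf — visit 35.
  At 6: go right to 33.
    Visit 33.
    At 33: go left to 37.
      37 is a leaf — visit 37.
    At 33: go right to 39.
      39 is a leaf — visit 39.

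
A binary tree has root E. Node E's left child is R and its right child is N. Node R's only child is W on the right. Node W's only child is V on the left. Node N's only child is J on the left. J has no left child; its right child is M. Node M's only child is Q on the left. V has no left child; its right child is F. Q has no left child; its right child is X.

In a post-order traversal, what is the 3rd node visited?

Post-order visits the left subtree, then the right subtree, then the node.
At E: go left to R.
  At R: no left child.
  At R: go right to W.
    At W: go left to V.
      At V: no left child.
      At V: go right to F.
        F is a leaf — visit F.
      Visit V.
    At W: no right child.
    Visit W.
  Visit R.
At E: go right to N.
  At N: go left to J.
    At J: no left child.
    At J: go right to M.
      At M: go left to Q.
        At Q: no left child.
        At Q: go right to X.
          X is a leaf — visit X.
        Visit Q.
      At M: no right child.
      Visit M.
    Visit J.
  At N: no right child.
  Visit N.
Visit E.
Full post-order sequence: F, V, W, R, X, Q, M, J, N, E.

W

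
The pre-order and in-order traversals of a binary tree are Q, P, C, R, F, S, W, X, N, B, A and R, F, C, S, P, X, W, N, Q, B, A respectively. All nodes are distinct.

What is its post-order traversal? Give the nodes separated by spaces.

F R S C X N W P A B Q

The first element of pre-order is the root; it splits in-order into left and right subtrees.
Root Q: left subtree has 8 nodes {R, F, C, S, P, X, W, N}, right has 2 {B, A}.
  Root P: left subtree has 4 nodes {R, F, C, S}, right has 3 {X, W, N}.
    Root C: left subtree has 2 nodes {R, F}, right has 1 {S}.
      Root R: left subtree has 0 nodes { }, right has 1 {F}.
    Root W: left subtree has 1 node {X}, right has 1 {N}.
  Root B: left subtree has 0 nodes { }, right has 1 {A}.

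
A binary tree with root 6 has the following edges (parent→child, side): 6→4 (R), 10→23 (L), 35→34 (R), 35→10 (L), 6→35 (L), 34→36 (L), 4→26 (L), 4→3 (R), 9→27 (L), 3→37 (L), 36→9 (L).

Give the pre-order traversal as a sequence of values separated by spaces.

Pre-order visits the node, then its left subtree, then its right subtree.
Visit 6.
At 6: go left to 35.
  Visit 35.
  At 35: go left to 10.
    Visit 10.
    At 10: go left to 23.
      23 is a leaf — visit 23.
    At 10: no right child.
  At 35: go right to 34.
    Visit 34.
    At 34: go left to 36.
      Visit 36.
      At 36: go left to 9.
        Visit 9.
        At 9: go left to 27.
          27 is a leaf — visit 27.
        At 9: no right child.
      At 36: no right child.
    At 34: no right child.
At 6: go right to 4.
  Visit 4.
  At 4: go left to 26.
    26 is a leaf — visit 26.
  At 4: go right to 3.
    Visit 3.
    At 3: go left to 37.
      37 is a leaf — visit 37.
    At 3: no right child.

6 35 10 23 34 36 9 27 4 26 3 37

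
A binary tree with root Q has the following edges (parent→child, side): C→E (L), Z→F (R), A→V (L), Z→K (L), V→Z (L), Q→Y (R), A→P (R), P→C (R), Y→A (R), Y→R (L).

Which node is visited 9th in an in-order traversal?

P

In-order visits the left subtree, then the node, then the right subtree.
At Q: no left child.
Visit Q.
At Q: go right to Y.
  At Y: go left to R.
    R is a leaf — visit R.
  Visit Y.
  At Y: go right to A.
    At A: go left to V.
      At V: go left to Z.
        At Z: go left to K.
          K is a leaf — visit K.
        Visit Z.
        At Z: go right to F.
          F is a leaf — visit F.
      Visit V.
      At V: no right child.
    Visit A.
    At A: go right to P.
      At P: no left child.
      Visit P.
      At P: go right to C.
        At C: go left to E.
          E is a leaf — visit E.
        Visit C.
        At C: no right child.
Full in-order sequence: Q, R, Y, K, Z, F, V, A, P, E, C.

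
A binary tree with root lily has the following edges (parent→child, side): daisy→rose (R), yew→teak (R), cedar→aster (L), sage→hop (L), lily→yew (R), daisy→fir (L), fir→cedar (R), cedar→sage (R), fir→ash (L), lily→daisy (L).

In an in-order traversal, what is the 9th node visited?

lily

In-order visits the left subtree, then the node, then the right subtree.
At lily: go left to daisy.
  At daisy: go left to fir.
    At fir: go left to ash.
      ash is a leaf — visit ash.
    Visit fir.
    At fir: go right to cedar.
      At cedar: go left to aster.
        aster is a leaf — visit aster.
      Visit cedar.
      At cedar: go right to sage.
        At sage: go left to hop.
          hop is a leaf — visit hop.
        Visit sage.
        At sage: no right child.
  Visit daisy.
  At daisy: go right to rose.
    rose is a leaf — visit rose.
Visit lily.
At lily: go right to yew.
  At yew: no left child.
  Visit yew.
  At yew: go right to teak.
    teak is a leaf — visit teak.
Full in-order sequence: ash, fir, aster, cedar, hop, sage, daisy, rose, lily, yew, teak.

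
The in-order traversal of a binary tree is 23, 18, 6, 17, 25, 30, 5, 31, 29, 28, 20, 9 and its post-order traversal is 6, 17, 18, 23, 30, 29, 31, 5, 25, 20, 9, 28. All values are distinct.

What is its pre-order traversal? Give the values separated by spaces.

28 25 23 18 17 6 5 30 31 29 9 20

The last element of post-order is the root; it splits in-order into left and right subtrees.
Root 28: left subtree has 9 nodes {23, 18, 6, 17, 25, 30, 5, 31, 29}, right has 2 {20, 9}.
  Root 25: left subtree has 4 nodes {23, 18, 6, 17}, right has 4 {30, 5, 31, 29}.
    Root 23: left subtree has 0 nodes { }, right has 3 {18, 6, 17}.
      Root 18: left subtree has 0 nodes { }, right has 2 {6, 17}.
        Root 17: left subtree has 1 node {6}, right has 0 { }.
    Root 5: left subtree has 1 node {30}, right has 2 {31, 29}.
      Root 31: left subtree has 0 nodes { }, right has 1 {29}.
  Root 9: left subtree has 1 node {20}, right has 0 { }.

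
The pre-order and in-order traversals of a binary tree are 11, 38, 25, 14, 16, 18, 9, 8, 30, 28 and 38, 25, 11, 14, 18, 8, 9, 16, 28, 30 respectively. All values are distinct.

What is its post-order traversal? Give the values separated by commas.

25, 38, 8, 9, 18, 28, 30, 16, 14, 11

The first element of pre-order is the root; it splits in-order into left and right subtrees.
Root 11: left subtree has 2 nodes {38, 25}, right has 7 {14, 18, 8, 9, 16, 28, 30}.
  Root 38: left subtree has 0 nodes { }, right has 1 {25}.
  Root 14: left subtree has 0 nodes { }, right has 6 {18, 8, 9, 16, 28, 30}.
    Root 16: left subtree has 3 nodes {18, 8, 9}, right has 2 {28, 30}.
      Root 18: left subtree has 0 nodes { }, right has 2 {8, 9}.
        Root 9: left subtree has 1 node {8}, right has 0 { }.
      Root 30: left subtree has 1 node {28}, right has 0 { }.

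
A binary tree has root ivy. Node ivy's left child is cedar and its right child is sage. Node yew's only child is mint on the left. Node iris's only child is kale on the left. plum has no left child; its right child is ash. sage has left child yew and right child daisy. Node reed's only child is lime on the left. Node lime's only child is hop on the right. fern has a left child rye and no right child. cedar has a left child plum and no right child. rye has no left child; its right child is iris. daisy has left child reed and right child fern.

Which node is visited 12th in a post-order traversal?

Post-order visits the left subtree, then the right subtree, then the node.
At ivy: go left to cedar.
  At cedar: go left to plum.
    At plum: no left child.
    At plum: go right to ash.
      ash is a leaf — visit ash.
    Visit plum.
  At cedar: no right child.
  Visit cedar.
At ivy: go right to sage.
  At sage: go left to yew.
    At yew: go left to mint.
      mint is a leaf — visit mint.
    At yew: no right child.
    Visit yew.
  At sage: go right to daisy.
    At daisy: go left to reed.
      At reed: go left to lime.
        At lime: no left child.
        At lime: go right to hop.
          hop is a leaf — visit hop.
        Visit lime.
      At reed: no right child.
      Visit reed.
    At daisy: go right to fern.
      At fern: go left to rye.
        At rye: no left child.
        At rye: go right to iris.
          At iris: go left to kale.
            kale is a leaf — visit kale.
          At iris: no right child.
          Visit iris.
        Visit rye.
      At fern: no right child.
      Visit fern.
    Visit daisy.
  Visit sage.
Visit ivy.
Full post-order sequence: ash, plum, cedar, mint, yew, hop, lime, reed, kale, iris, rye, fern, daisy, sage, ivy.

fern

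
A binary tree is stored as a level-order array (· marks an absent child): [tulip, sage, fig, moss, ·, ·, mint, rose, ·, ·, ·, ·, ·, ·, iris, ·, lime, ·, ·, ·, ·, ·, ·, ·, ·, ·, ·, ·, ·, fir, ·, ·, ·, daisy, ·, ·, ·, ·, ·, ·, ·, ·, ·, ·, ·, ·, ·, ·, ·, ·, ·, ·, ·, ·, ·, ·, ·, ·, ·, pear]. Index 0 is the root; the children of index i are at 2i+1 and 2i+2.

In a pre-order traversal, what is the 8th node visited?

Pre-order visits the node, then its left subtree, then its right subtree.
Visit tulip.
At tulip: go left to sage.
  Visit sage.
  At sage: go left to moss.
    Visit moss.
    At moss: go left to rose.
      Visit rose.
      At rose: no left child.
      At rose: go right to lime.
        Visit lime.
        At lime: go left to daisy.
          daisy is a leaf — visit daisy.
        At lime: no right child.
    At moss: no right child.
  At sage: no right child.
At tulip: go right to fig.
  Visit fig.
  At fig: no left child.
  At fig: go right to mint.
    Visit mint.
    At mint: no left child.
    At mint: go right to iris.
      Visit iris.
      At iris: go left to fir.
        Visit fir.
        At fir: go left to pear.
          pear is a leaf — visit pear.
        At fir: no right child.
      At iris: no right child.
Full pre-order sequence: tulip, sage, moss, rose, lime, daisy, fig, mint, iris, fir, pear.

mint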